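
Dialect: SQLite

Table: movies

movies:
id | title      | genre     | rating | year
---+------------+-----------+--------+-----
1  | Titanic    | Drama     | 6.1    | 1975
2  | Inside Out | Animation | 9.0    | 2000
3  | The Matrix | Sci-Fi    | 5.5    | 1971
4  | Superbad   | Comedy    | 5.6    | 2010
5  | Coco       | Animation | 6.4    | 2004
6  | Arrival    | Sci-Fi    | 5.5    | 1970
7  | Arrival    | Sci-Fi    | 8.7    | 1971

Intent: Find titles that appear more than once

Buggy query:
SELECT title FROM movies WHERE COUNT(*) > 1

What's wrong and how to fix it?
Bug: COUNT(*) is an aggregate and cannot be used in WHERE

Fix: GROUP BY title, then filter groups with HAVING COUNT(*) > 1

Corrected query:
SELECT title FROM movies GROUP BY title HAVING COUNT(*) > 1

Result:
title  
-------
Arrival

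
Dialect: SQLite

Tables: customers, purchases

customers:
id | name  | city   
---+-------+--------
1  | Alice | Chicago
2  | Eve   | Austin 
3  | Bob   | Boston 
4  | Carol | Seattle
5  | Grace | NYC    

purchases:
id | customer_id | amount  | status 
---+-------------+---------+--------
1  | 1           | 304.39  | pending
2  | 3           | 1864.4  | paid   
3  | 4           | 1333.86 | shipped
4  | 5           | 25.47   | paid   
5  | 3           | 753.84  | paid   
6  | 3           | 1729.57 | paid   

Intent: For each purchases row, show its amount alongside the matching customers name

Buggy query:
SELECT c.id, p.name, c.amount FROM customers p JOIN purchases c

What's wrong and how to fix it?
Bug: Missing join condition: each purchases row is matched to all customers rows instead of just its own

Fix: Specify the join condition linking the foreign key to the parent id

Corrected query:
SELECT c.id, p.name, c.amount FROM customers p JOIN purchases c ON c.customer_id = p.id

Result:
id | name  | amount 
---+-------+--------
1  | Alice | 304.39 
2  | Bob   | 1864.4 
3  | Carol | 1333.86
4  | Grace | 25.47  
5  | Bob   | 753.84 
6  | Bob   | 1729.57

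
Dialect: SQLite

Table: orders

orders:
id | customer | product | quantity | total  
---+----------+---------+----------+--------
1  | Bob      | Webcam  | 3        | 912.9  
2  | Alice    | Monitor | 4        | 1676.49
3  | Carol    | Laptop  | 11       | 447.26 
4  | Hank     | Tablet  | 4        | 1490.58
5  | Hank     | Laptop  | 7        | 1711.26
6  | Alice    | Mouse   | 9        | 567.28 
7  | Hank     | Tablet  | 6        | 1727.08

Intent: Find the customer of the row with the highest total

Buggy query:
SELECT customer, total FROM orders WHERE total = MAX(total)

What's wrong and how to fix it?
Bug: WHERE is evaluated per row; an aggregate over the whole table isn't defined there

Fix: Wrap MAX in a scalar subquery so WHERE compares against a single value

Corrected query:
SELECT customer, total FROM orders WHERE total = (SELECT MAX(total) FROM orders)

Result:
customer | total  
---------+--------
Hank     | 1727.08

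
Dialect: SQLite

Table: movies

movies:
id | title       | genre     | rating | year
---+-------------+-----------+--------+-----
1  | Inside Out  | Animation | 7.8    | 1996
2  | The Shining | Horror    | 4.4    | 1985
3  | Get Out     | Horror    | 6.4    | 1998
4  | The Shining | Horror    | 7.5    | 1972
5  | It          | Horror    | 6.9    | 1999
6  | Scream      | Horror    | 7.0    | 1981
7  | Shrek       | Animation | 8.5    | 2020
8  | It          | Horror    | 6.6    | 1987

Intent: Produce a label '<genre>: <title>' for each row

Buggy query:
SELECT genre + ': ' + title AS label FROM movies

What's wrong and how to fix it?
Bug: SQLite uses || for string concatenation; + coerces text to numbers (yielding 0)

Fix: Replace + with || to concatenate text

Corrected query:
SELECT genre || ': ' || title AS label FROM movies

Result:
label                
---------------------
Animation: Inside Out
Horror: The Shining  
Horror: Get Out      
Horror: The Shining  
Horror: It           
Horror: Scream       
Animation: Shrek     
Horror: It           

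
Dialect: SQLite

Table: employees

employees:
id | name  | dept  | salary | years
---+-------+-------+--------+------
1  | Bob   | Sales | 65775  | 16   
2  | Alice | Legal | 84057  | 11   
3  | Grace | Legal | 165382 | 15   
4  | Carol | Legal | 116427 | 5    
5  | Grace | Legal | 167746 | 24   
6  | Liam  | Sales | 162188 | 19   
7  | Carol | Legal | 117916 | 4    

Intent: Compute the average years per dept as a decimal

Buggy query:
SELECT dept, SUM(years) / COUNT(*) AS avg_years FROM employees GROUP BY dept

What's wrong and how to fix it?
Bug: Both operands are integers, so '/' performs integer division and truncates

Fix: Cast one side to REAL so the division keeps the fractional part

Corrected query:
SELECT dept, SUM(years) * 1.0 / COUNT(*) AS avg_years FROM employees GROUP BY dept

Result:
dept  | avg_years
------+----------
Legal | 11.8     
Sales | 17.5     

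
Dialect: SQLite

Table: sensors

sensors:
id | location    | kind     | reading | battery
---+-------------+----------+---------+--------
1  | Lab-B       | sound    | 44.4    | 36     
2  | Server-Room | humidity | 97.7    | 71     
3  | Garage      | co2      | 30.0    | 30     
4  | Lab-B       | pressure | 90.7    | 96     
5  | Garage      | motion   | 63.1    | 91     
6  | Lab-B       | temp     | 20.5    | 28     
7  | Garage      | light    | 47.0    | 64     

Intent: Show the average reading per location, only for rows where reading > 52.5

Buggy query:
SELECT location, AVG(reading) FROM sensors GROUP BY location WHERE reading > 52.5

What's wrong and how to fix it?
Bug: WHERE cannot follow GROUP BY

Fix: Move the WHERE clause before GROUP BY

Corrected query:
SELECT location, AVG(reading) FROM sensors WHERE reading > 52.5 GROUP BY location

Result:
location    | AVG(reading)
------------+-------------
Garage      | 63.1        
Lab-B       | 90.7        
Server-Room | 97.7        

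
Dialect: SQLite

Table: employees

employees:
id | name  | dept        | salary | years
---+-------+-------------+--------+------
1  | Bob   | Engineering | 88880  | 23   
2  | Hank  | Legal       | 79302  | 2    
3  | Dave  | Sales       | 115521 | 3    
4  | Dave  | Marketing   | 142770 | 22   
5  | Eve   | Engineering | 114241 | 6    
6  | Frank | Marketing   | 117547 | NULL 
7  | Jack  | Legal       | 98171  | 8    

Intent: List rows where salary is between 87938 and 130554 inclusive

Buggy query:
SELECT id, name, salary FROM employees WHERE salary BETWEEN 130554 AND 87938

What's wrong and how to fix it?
Bug: BETWEEN expects the lower bound first; with 130554 AND 87938 the range is empty

Fix: Write BETWEEN 87938 AND 130554

Corrected query:
SELECT id, name, salary FROM employees WHERE salary BETWEEN 87938 AND 130554

Result:
id | name  | salary
---+-------+-------
1  | Bob   | 88880 
3  | Dave  | 115521
5  | Eve   | 114241
6  | Frank | 117547
7  | Jack  | 98171 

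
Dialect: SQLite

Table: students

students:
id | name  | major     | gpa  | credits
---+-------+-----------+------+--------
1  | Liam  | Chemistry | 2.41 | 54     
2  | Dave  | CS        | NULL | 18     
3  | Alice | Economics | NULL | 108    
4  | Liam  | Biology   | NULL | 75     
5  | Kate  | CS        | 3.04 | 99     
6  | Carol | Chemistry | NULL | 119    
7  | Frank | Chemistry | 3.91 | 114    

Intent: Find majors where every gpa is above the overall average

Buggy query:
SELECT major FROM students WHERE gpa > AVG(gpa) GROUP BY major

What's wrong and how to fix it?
Bug: WHERE evaluates per row before aggregation, so AVG() is unavailable

Fix: Use a subquery for AVG and a HAVING MIN(...) filter so the condition holds for every row in the group

Corrected query:
SELECT major FROM students GROUP BY major HAVING MIN(gpa) > (SELECT AVG(gpa) FROM students)

Result:
(no rows)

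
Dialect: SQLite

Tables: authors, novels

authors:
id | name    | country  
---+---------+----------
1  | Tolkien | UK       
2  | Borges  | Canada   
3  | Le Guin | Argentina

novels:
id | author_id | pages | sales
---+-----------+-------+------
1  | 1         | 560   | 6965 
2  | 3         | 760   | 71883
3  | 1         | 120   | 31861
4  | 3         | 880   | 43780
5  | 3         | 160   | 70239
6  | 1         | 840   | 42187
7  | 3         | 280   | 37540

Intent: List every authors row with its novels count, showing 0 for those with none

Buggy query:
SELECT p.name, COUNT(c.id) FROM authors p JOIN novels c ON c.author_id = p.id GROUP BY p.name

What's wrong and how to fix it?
Bug: An inner join excludes parents with zero children

Fix: Switch to LEFT JOIN to retain unmatched parent rows

Corrected query:
SELECT p.name, COUNT(c.id) FROM authors p LEFT JOIN novels c ON c.author_id = p.id GROUP BY p.name

Result:
name    | COUNT(c.id)
--------+------------
Borges  | 0          
Le Guin | 4          
Tolkien | 3          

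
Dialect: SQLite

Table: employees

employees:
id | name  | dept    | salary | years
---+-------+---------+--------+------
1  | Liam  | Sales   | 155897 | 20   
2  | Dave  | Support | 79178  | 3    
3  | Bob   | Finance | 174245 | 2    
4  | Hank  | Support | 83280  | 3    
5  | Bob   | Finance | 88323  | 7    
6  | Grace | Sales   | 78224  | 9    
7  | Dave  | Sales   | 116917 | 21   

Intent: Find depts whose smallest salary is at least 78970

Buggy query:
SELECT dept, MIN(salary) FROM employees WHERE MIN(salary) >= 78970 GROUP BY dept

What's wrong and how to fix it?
Bug: Aggregates like MIN are computed per group after WHERE runs

Fix: Replace WHERE with HAVING after the GROUP BY

Corrected query:
SELECT dept, MIN(salary) FROM employees GROUP BY dept HAVING MIN(salary) >= 78970

Result:
dept    | MIN(salary)
--------+------------
Finance | 88323      
Support | 79178      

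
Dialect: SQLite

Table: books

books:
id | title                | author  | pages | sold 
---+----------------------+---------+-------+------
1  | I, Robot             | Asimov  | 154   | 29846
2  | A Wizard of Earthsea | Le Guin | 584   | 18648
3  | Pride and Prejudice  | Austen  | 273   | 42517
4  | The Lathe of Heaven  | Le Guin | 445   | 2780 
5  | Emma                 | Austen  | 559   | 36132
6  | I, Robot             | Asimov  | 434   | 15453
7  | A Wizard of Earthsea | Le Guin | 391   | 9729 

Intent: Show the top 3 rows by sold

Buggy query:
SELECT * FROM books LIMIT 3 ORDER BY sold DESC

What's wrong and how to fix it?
Bug: ORDER BY cannot follow LIMIT; LIMIT is the final clause

Fix: Sort with ORDER BY, then apply LIMIT

Corrected query:
SELECT * FROM books ORDER BY sold DESC LIMIT 3

Result:
id | title               | author | pages | sold 
---+---------------------+--------+-------+------
3  | Pride and Prejudice | Austen | 273   | 42517
5  | Emma                | Austen | 559   | 36132
1  | I, Robot            | Asimov | 154   | 29846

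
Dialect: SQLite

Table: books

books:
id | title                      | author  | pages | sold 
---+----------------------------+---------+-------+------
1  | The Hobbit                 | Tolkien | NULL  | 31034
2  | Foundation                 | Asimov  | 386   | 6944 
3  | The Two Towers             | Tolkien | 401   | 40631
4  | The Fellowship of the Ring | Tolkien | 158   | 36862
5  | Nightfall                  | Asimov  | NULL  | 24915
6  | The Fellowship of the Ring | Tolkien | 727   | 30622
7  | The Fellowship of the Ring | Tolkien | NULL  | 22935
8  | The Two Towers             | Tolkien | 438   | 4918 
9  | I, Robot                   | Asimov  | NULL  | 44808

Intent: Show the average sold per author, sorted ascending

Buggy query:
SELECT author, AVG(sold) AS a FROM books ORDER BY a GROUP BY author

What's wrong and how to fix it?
Bug: ORDER BY appears before GROUP BY; SQL clause order requires GROUP BY first

Fix: Move ORDER BY to the end, after GROUP BY

Corrected query:
SELECT author, AVG(sold) AS a FROM books GROUP BY author ORDER BY a

Result:
author  | a           
--------+-------------
Asimov  | 25555.666667
Tolkien | 27833.666667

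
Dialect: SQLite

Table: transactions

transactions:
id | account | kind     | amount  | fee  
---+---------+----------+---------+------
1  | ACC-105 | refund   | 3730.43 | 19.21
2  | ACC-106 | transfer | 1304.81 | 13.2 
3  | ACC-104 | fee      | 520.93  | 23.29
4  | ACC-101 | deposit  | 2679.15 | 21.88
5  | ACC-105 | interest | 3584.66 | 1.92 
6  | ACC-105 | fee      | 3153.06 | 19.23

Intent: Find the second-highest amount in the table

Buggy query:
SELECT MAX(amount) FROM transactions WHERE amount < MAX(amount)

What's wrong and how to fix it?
Bug: The inner MAX is an aggregate inside WHERE, which is not allowed

Fix: Put the inner MAX in a scalar subquery

Corrected query:
SELECT MAX(amount) FROM transactions WHERE amount < (SELECT MAX(amount) FROM transactions)

Result:
MAX(amount)
-----------
3584.66    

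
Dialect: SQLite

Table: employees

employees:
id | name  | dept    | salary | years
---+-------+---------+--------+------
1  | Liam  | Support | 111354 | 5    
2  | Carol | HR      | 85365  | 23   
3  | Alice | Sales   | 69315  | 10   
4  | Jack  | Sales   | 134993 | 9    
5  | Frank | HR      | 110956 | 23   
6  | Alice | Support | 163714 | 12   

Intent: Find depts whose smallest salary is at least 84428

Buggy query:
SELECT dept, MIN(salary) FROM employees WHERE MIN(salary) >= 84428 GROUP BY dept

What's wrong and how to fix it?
Bug: Aggregates like MIN are computed per group after WHERE runs

Fix: Replace WHERE with HAVING after the GROUP BY

Corrected query:
SELECT dept, MIN(salary) FROM employees GROUP BY dept HAVING MIN(salary) >= 84428

Result:
dept    | MIN(salary)
--------+------------
HR      | 85365      
Support | 111354     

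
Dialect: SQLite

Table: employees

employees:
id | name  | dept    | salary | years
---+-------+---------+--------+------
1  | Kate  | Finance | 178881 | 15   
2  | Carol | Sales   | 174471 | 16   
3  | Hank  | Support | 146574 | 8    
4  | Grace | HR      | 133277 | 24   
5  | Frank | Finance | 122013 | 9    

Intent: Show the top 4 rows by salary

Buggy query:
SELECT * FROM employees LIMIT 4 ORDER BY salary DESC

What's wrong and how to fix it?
Bug: LIMIT must come after ORDER BY

Fix: Swap the clauses: ORDER BY first, then LIMIT

Corrected query:
SELECT * FROM employees ORDER BY salary DESC LIMIT 4

Result:
id | name  | dept    | salary | years
---+-------+---------+--------+------
1  | Kate  | Finance | 178881 | 15   
2  | Carol | Sales   | 174471 | 16   
3  | Hank  | Support | 146574 | 8    
4  | Grace | HR      | 133277 | 24   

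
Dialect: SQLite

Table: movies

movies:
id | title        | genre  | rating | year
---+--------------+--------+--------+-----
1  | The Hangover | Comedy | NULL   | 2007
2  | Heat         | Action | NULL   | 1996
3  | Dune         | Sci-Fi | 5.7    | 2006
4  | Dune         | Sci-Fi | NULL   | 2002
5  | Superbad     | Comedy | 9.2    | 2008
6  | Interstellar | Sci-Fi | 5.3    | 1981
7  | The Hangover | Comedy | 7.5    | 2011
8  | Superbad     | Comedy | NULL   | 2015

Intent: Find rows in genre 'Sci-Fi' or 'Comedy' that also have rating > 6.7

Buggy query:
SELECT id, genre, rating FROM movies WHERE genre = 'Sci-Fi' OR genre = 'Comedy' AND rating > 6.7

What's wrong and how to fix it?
Bug: AND binds tighter than OR, so this parses as genre = 'Sci-Fi' OR (genre = 'Comedy' AND rating > 6.7)

Fix: Add parentheses around the OR so the AND applies to both alternatives

Corrected query:
SELECT id, genre, rating FROM movies WHERE (genre = 'Sci-Fi' OR genre = 'Comedy') AND rating > 6.7

Result:
id | genre  | rating
---+--------+-------
5  | Comedy | 9.2   
7  | Comedy | 7.5   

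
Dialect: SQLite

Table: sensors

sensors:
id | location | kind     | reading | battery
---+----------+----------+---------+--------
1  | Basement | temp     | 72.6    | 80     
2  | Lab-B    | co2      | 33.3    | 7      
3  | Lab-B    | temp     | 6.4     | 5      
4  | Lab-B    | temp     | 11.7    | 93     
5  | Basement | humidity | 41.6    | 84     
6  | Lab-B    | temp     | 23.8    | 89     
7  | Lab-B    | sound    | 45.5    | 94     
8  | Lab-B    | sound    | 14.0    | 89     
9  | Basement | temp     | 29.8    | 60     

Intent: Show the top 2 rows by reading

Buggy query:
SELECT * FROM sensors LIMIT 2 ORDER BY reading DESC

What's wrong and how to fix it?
Bug: LIMIT must come after ORDER BY

Fix: Sort with ORDER BY, then apply LIMIT

Corrected query:
SELECT * FROM sensors ORDER BY reading DESC LIMIT 2

Result:
id | location | kind  | reading | battery
---+----------+-------+---------+--------
1  | Basement | temp  | 72.6    | 80     
7  | Lab-B    | sound | 45.5    | 94     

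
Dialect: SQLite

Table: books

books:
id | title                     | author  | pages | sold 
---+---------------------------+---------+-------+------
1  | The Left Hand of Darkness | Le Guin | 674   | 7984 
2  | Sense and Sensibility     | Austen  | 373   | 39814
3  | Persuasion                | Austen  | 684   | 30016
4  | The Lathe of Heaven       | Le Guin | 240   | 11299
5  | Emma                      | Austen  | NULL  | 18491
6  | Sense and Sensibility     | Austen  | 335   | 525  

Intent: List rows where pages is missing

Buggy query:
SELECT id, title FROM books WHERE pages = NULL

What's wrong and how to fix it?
Bug: Comparing to NULL with '=' never matches; NULL = NULL is unknown, not true

Fix: Use IS NULL to test for NULL

Corrected query:
SELECT id, title FROM books WHERE pages IS NULL

Result:
id | title
---+------
5  | Emma 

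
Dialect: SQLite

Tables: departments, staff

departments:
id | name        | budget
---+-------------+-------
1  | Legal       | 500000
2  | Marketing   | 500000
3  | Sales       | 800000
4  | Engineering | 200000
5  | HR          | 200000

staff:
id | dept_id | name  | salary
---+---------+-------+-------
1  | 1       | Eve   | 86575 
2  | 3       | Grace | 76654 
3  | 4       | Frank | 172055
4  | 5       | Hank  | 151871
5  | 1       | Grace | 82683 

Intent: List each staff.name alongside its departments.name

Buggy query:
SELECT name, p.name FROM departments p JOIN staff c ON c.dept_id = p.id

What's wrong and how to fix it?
Bug: 'name' exists in both joined tables, so the database can't tell which one is meant

Fix: Qualify the column with its table alias (c.name)

Corrected query:
SELECT c.name, p.name FROM departments p JOIN staff c ON c.dept_id = p.id

Result:
name  | name       
------+------------
Eve   | Legal      
Grace | Sales      
Frank | Engineering
Hank  | HR         
Grace | Legal      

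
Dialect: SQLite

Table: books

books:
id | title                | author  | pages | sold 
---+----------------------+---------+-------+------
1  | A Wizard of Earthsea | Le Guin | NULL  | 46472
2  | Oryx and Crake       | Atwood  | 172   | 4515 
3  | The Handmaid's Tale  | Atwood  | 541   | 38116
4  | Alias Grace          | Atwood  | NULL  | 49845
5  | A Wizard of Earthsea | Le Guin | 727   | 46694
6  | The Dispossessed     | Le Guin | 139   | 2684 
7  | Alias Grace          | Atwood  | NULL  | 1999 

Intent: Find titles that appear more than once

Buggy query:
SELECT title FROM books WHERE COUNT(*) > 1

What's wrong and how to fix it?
Bug: WHERE can't reference COUNT(*); aggregates are computed after WHERE

Fix: GROUP BY title, then filter groups with HAVING COUNT(*) > 1

Corrected query:
SELECT title FROM books GROUP BY title HAVING COUNT(*) > 1

Result:
title               
--------------------
A Wizard of Earthsea
Alias Grace         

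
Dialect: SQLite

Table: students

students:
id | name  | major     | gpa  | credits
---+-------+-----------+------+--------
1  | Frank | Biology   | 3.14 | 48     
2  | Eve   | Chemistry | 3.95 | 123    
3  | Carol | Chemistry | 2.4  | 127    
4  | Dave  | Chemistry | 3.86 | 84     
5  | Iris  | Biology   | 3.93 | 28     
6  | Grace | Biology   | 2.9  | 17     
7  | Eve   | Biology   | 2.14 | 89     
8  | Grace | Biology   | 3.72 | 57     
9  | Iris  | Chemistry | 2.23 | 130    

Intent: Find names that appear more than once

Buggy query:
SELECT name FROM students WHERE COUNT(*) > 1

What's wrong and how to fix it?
Bug: COUNT(*) is an aggregate and cannot be used in WHERE

Fix: Group first, then use HAVING for the count condition

Corrected query:
SELECT name FROM students GROUP BY name HAVING COUNT(*) > 1

Result:
name 
-----
Eve  
Grace
Iris 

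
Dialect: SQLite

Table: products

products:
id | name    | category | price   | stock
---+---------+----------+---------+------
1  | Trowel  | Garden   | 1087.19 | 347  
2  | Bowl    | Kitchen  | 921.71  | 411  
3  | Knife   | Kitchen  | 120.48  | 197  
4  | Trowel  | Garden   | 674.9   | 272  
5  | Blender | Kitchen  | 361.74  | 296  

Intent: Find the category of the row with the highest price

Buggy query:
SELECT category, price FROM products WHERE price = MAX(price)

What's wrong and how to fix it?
Bug: WHERE is evaluated per row; an aggregate over the whole table isn't defined there

Fix: Use a subquery: WHERE price = (SELECT MAX(price) FROM products)

Corrected query:
SELECT category, price FROM products WHERE price = (SELECT MAX(price) FROM products)

Result:
category | price  
---------+--------
Garden   | 1087.19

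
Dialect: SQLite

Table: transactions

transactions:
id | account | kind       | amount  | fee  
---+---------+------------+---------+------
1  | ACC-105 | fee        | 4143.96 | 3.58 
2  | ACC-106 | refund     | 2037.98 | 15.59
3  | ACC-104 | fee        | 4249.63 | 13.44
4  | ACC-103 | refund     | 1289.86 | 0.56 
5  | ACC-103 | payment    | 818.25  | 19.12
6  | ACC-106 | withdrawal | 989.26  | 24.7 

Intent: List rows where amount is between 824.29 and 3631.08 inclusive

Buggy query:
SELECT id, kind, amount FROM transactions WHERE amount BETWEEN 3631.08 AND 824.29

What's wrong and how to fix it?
Bug: BETWEEN expects the lower bound first; with 3631.08 AND 824.29 the range is empty

Fix: Write BETWEEN 824.29 AND 3631.08

Corrected query:
SELECT id, kind, amount FROM transactions WHERE amount BETWEEN 824.29 AND 3631.08

Result:
id | kind       | amount 
---+------------+--------
2  | refund     | 2037.98
4  | refund     | 1289.86
6  | withdrawal | 989.26 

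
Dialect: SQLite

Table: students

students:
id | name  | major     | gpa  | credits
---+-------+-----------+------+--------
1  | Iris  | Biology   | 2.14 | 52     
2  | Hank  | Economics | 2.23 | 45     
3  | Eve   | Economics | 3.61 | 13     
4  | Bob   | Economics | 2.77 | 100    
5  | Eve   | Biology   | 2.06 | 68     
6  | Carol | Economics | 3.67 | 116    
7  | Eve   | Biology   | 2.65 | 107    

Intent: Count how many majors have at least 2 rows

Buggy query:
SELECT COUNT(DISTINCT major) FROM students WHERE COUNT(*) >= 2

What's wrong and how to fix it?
Bug: COUNT(*) cannot appear in WHERE; the per-group count doesn't exist yet

Fix: Group first with HAVING COUNT(*) >= 2, then COUNT the resulting groups

Corrected query:
SELECT COUNT(*) FROM (SELECT major FROM students GROUP BY major HAVING COUNT(*) >= 2)

Result:
COUNT(*)
--------
2       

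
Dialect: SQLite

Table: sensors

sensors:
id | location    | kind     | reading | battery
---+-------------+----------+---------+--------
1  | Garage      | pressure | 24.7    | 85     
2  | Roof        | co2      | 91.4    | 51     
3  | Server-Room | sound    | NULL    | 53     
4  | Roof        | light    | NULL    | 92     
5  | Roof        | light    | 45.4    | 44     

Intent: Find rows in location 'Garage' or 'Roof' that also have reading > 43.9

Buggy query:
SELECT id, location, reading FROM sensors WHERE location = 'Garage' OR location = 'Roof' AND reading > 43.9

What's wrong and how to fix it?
Bug: AND binds tighter than OR, so this parses as location = 'Garage' OR (location = 'Roof' AND reading > 43.9)

Fix: Add parentheses around the OR so the AND applies to both alternatives

Corrected query:
SELECT id, location, reading FROM sensors WHERE (location = 'Garage' OR location = 'Roof') AND reading > 43.9

Result:
id | location | reading
---+----------+--------
2  | Roof     | 91.4   
5  | Roof     | 45.4   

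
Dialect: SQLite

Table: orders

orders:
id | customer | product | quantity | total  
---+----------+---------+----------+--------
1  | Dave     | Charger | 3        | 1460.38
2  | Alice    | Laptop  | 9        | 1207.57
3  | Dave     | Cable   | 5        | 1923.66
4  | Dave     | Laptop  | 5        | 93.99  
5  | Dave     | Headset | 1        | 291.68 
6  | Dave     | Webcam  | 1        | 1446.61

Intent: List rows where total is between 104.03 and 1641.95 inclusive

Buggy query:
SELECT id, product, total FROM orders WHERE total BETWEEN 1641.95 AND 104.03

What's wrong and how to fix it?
Bug: The bounds are reversed; BETWEEN a AND b requires a <= b to match anything

Fix: Write BETWEEN 104.03 AND 1641.95

Corrected query:
SELECT id, product, total FROM orders WHERE total BETWEEN 104.03 AND 1641.95

Result:
id | product | total  
---+---------+--------
1  | Charger | 1460.38
2  | Laptop  | 1207.57
5  | Headset | 291.68 
6  | Webcam  | 1446.61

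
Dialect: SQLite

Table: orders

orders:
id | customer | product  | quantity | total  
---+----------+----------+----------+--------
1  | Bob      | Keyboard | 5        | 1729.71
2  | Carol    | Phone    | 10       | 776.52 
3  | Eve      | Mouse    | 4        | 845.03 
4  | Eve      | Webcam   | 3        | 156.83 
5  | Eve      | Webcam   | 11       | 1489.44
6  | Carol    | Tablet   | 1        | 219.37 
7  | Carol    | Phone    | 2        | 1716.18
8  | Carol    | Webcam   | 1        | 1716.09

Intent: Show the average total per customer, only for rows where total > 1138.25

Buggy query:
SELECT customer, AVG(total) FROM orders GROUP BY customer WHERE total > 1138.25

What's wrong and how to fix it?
Bug: Row-level WHERE must come before GROUP BY in the clause order

Fix: Move the WHERE clause before GROUP BY

Corrected query:
SELECT customer, AVG(total) FROM orders WHERE total > 1138.25 GROUP BY customer

Result:
customer | AVG(total)
---------+-----------
Bob      | 1729.71   
Carol    | 1716.135  
Eve      | 1489.44   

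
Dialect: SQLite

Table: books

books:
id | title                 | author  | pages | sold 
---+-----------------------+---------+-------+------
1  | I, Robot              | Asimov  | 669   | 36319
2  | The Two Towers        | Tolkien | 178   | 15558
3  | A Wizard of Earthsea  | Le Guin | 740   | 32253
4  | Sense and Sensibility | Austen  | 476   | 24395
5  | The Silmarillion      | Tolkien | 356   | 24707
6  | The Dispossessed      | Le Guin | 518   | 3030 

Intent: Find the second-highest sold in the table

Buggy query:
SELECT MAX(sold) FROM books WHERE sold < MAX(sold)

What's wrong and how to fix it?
Bug: The inner MAX is an aggregate inside WHERE, which is not allowed

Fix: Compute the overall MAX in a subquery, then take MAX of rows below it

Corrected query:
SELECT MAX(sold) FROM books WHERE sold < (SELECT MAX(sold) FROM books)

Result:
MAX(sold)
---------
32253    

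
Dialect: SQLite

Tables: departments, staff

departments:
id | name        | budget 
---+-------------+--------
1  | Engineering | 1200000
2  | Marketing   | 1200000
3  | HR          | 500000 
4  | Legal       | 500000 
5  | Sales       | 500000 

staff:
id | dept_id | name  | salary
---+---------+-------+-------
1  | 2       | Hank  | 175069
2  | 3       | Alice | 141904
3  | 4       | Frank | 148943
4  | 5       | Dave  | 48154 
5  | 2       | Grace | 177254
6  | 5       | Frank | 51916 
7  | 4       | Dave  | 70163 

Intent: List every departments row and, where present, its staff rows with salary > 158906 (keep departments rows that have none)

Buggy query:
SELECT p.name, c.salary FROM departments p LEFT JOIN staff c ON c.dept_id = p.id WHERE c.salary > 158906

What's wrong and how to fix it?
Bug: Filtering c.salary in WHERE discards the NULL rows produced by LEFT JOIN, turning it into an inner join

Fix: Move the right-table condition into the ON clause so unmatched parents are kept

Corrected query:
SELECT p.name, c.salary FROM departments p LEFT JOIN staff c ON c.dept_id = p.id AND c.salary > 158906

Result:
name        | salary
------------+-------
Engineering | NULL  
Marketing   | 175069
Marketing   | 177254
HR          | NULL  
Legal       | NULL  
Sales       | NULL  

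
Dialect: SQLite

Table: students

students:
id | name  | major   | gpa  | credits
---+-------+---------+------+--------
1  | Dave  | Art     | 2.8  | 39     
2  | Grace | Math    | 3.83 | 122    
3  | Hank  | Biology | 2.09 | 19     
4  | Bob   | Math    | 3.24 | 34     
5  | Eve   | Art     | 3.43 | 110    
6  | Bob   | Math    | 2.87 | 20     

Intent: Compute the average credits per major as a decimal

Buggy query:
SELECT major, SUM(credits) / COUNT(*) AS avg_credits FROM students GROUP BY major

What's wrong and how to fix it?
Bug: Both operands are integers, so '/' performs integer division and truncates

Fix: Cast one side to REAL so the division keeps the fractional part

Corrected query:
SELECT major, SUM(credits) * 1.0 / COUNT(*) AS avg_credits FROM students GROUP BY major

Result:
major   | avg_credits
--------+------------
Art     | 74.5       
Biology | 19         
Math    | 58.666667  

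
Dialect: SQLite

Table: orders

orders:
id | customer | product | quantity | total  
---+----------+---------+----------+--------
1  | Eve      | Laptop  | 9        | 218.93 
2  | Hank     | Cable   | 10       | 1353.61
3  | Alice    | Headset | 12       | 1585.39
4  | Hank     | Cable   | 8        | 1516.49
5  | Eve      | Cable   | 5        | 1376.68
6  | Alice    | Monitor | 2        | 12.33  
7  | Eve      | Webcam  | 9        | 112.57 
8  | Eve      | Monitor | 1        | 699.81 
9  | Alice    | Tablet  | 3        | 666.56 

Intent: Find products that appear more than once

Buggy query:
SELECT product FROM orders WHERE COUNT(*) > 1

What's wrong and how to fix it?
Bug: WHERE can't reference COUNT(*); aggregates are computed after WHERE

Fix: GROUP BY product, then filter groups with HAVING COUNT(*) > 1

Corrected query:
SELECT product FROM orders GROUP BY product HAVING COUNT(*) > 1

Result:
product
-------
Cable  
Monitor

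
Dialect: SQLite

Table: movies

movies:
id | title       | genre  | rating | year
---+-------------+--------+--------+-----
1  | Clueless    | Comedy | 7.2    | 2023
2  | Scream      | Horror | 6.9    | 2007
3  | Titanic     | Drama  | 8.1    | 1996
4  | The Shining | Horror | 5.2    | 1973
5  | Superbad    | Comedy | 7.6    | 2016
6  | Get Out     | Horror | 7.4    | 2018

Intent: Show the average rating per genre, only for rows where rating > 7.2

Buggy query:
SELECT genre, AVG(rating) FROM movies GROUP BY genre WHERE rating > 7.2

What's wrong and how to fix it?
Bug: Row-level WHERE must come before GROUP BY in the clause order

Fix: Place WHERE between FROM and GROUP BY

Corrected query:
SELECT genre, AVG(rating) FROM movies WHERE rating > 7.2 GROUP BY genre

Result:
genre  | AVG(rating)
-------+------------
Comedy | 7.6        
Drama  | 8.1        
Horror | 7.4        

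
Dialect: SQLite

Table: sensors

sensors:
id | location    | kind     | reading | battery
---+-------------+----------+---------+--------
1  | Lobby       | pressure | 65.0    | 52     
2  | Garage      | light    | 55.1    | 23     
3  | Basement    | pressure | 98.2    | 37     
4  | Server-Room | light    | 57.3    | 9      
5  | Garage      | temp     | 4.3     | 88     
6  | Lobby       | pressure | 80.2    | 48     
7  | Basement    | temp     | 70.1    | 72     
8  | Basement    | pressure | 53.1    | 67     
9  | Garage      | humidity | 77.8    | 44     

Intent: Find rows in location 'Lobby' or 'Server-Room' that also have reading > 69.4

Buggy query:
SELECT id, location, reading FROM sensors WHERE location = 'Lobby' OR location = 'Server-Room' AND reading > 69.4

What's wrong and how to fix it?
Bug: Without parentheses, AND is evaluated before OR, so the reading filter only applies to the 'Server-Room' branch

Fix: Add parentheses around the OR so the AND applies to both alternatives

Corrected query:
SELECT id, location, reading FROM sensors WHERE (location = 'Lobby' OR location = 'Server-Room') AND reading > 69.4

Result:
id | location | reading
---+----------+--------
6  | Lobby    | 80.2   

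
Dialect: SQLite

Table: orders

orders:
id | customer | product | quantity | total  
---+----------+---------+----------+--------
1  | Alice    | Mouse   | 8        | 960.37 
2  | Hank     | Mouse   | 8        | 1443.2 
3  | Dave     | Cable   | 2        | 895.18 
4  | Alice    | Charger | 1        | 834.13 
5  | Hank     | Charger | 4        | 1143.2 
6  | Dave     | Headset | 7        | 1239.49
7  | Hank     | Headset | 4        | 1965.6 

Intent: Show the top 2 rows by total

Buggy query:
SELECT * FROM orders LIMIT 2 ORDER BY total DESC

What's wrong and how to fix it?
Bug: LIMIT must come after ORDER BY

Fix: Sort with ORDER BY, then apply LIMIT

Corrected query:
SELECT * FROM orders ORDER BY total DESC LIMIT 2

Result:
id | customer | product | quantity | total 
---+----------+---------+----------+-------
7  | Hank     | Headset | 4        | 1965.6
2  | Hank     | Mouse   | 8        | 1443.2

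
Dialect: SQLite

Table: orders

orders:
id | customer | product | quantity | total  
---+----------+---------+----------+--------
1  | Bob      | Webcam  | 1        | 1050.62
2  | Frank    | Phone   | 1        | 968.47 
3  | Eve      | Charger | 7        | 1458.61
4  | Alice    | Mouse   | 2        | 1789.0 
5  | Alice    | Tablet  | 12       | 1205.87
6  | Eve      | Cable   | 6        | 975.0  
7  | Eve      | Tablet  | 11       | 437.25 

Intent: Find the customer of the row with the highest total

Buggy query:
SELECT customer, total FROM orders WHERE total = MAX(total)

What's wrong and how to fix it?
Bug: MAX(total) is an aggregate and cannot be used directly in WHERE

Fix: Wrap MAX in a scalar subquery so WHERE compares against a single value

Corrected query:
SELECT customer, total FROM orders WHERE total = (SELECT MAX(total) FROM orders)

Result:
customer | total
---------+------
Alice    | 1789 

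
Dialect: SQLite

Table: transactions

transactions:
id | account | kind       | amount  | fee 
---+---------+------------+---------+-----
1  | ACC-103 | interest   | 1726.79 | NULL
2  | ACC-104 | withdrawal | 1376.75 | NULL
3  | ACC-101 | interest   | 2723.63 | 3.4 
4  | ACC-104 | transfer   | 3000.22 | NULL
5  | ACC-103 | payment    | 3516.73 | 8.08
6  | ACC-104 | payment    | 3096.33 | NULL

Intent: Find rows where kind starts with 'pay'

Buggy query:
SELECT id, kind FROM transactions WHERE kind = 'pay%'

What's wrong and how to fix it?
Bug: '=' compares the literal string including the % character; pattern matching needs LIKE

Fix: Replace '=' with LIKE so 'pay%' is treated as a pattern

Corrected query:
SELECT id, kind FROM transactions WHERE kind LIKE 'pay%'

Result:
id | kind   
---+--------
5  | payment
6  | payment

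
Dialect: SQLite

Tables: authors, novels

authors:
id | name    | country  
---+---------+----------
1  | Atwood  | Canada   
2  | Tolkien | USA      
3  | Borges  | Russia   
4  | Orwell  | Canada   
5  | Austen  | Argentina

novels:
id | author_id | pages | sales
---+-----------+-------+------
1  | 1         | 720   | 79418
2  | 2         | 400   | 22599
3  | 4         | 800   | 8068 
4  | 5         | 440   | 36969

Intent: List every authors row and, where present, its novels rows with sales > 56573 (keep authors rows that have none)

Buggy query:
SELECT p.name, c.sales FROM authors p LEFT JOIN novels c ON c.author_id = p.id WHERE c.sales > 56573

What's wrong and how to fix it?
Bug: A WHERE condition on the right-hand table after LEFT JOIN drops unmatched parents

Fix: Move the right-table condition into the ON clause so unmatched parents are kept

Corrected query:
SELECT p.name, c.sales FROM authors p LEFT JOIN novels c ON c.author_id = p.id AND c.sales > 56573

Result:
name    | sales
--------+------
Atwood  | 79418
Tolkien | NULL 
Borges  | NULL 
Orwell  | NULL 
Austen  | NULL 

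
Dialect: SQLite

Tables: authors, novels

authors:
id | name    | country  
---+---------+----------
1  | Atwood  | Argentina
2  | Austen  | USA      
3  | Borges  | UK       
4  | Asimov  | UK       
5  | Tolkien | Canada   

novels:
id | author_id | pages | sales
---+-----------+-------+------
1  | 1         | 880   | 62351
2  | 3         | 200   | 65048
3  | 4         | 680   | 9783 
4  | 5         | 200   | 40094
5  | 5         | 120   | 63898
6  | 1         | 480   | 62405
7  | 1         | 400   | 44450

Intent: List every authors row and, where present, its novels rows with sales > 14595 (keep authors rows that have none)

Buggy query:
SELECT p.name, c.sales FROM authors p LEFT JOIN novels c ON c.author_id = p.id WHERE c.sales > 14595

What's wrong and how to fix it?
Bug: A WHERE condition on the right-hand table after LEFT JOIN drops unmatched parents

Fix: Put 'c.sales > 14595' in the JOIN's ON clause instead of WHERE

Corrected query:
SELECT p.name, c.sales FROM authors p LEFT JOIN novels c ON c.author_id = p.id AND c.sales > 14595

Result:
name    | sales
--------+------
Atwood  | 44450
Atwood  | 62351
Atwood  | 62405
Austen  | NULL 
Borges  | 65048
Asimov  | NULL 
Tolkien | 40094
Tolkien | 63898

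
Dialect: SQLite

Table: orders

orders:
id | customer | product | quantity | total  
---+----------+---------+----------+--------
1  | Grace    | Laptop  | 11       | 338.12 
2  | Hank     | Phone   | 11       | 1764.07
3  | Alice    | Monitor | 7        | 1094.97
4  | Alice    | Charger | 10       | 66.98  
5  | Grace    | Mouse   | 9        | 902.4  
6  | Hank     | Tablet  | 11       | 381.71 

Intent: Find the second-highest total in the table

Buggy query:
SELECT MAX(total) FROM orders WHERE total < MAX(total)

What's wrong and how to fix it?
Bug: The inner MAX is an aggregate inside WHERE, which is not allowed

Fix: Put the inner MAX in a scalar subquery

Corrected query:
SELECT MAX(total) FROM orders WHERE total < (SELECT MAX(total) FROM orders)

Result:
MAX(total)
----------
1094.97   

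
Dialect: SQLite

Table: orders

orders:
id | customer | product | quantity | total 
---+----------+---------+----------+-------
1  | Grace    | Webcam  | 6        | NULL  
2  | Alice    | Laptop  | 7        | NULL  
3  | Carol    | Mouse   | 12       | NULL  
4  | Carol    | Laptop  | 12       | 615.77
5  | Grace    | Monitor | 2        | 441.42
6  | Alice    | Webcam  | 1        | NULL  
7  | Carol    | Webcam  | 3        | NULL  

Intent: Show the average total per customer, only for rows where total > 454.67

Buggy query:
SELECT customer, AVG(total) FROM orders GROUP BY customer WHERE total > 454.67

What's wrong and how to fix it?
Bug: WHERE cannot follow GROUP BY

Fix: Move the WHERE clause before GROUP BY

Corrected query:
SELECT customer, AVG(total) FROM orders WHERE total > 454.67 GROUP BY customer

Result:
customer | AVG(total)
---------+-----------
Carol    | 615.77    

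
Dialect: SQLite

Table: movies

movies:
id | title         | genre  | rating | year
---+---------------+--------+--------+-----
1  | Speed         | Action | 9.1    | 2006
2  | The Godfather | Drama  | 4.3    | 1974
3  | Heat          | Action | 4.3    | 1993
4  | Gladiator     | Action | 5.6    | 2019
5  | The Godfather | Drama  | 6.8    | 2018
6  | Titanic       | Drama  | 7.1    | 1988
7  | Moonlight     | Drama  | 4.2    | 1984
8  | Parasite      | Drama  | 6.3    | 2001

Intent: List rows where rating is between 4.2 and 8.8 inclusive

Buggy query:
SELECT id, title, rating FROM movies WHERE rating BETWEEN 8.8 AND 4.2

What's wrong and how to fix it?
Bug: The bounds are reversed; BETWEEN a AND b requires a <= b to match anything

Fix: Write BETWEEN 4.2 AND 8.8

Corrected query:
SELECT id, title, rating FROM movies WHERE rating BETWEEN 4.2 AND 8.8

Result:
id | title         | rating
---+---------------+-------
2  | The Godfather | 4.3   
3  | Heat          | 4.3   
4  | Gladiator     | 5.6   
5  | The Godfather | 6.8   
6  | Titanic       | 7.1   
7  | Moonlight     | 4.2   
8  | Parasite      | 6.3   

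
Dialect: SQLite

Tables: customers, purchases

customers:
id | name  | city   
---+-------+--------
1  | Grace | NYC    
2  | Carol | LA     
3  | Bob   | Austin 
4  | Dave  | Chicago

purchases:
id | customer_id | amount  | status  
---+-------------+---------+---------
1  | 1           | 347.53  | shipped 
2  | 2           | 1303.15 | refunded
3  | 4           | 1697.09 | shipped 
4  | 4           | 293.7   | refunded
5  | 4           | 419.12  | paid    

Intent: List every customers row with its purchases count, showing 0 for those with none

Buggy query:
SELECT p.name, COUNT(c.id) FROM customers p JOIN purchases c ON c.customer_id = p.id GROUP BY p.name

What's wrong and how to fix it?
Bug: An inner join excludes parents with zero children

Fix: Use LEFT JOIN so parents without children still appear (COUNT(c.id) gives 0)

Corrected query:
SELECT p.name, COUNT(c.id) FROM customers p LEFT JOIN purchases c ON c.customer_id = p.id GROUP BY p.name

Result:
name  | COUNT(c.id)
------+------------
Bob   | 0          
Carol | 1          
Dave  | 3          
Grace | 1          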